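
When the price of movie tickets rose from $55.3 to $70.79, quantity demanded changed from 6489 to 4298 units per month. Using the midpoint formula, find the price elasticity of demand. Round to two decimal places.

-1.65

%ΔQ = (4298 − 6489)/[(6489 + 4298)/2] = -2191/5393.5 ≈ -0.4062.
%ΔP = (70.79 − 55.3)/[(55.3 + 70.79)/2] = 15.49/63.045 ≈ 0.2457.
Arc elasticity E = %ΔQ/%ΔP ≈ -0.4062/0.2457 ≈ -1.65.
|E| > 1: demand is elastic over this range.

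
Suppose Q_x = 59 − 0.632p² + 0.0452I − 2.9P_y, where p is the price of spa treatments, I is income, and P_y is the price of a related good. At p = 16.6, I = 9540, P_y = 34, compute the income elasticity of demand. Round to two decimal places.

1.98

Evaluating quantity at (p, I, P_y) gives Q_x = 59 − 0.632(16.6)² + 0.0452(9540) − 2.9(34) = 59 − 174.1539 + 431.208 − 98.6 = 217.4541.
∂Q_x/∂I = +0.0452, so E_I = 0.0452·(9540/217.4541) ≈ 1.98.
E_I > 1: normal good (luxury).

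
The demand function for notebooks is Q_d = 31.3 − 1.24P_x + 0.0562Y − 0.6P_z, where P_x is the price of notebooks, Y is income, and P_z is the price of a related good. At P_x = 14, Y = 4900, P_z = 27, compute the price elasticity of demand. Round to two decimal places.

-0.06

Substituting, Q_d = 31.3 − 1.24(14) + 0.0562(4900) − 0.6(27) = 31.3 − 17.36 + 275.38 − 16.2 = 273.12.
∂Q_d/∂P_x = −1.24, so E_p = (−1.24)·(14/273.12) ≈ -0.06.
|E_p| < 1: demand is inelastic.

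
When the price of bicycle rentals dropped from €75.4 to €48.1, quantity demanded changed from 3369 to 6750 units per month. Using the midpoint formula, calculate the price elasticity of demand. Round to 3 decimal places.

-1.512

%Δq = (6750 − 3369)/[(3369 + 6750)/2] = 3381/5059.5 ≈ 0.6682.
%Δp = (48.1 − 75.4)/[(75.4 + 48.1)/2] = -27.3/61.75 ≈ -0.4421.
Arc elasticity E = %Δq/%Δp ≈ 0.6682/-0.4421 ≈ -1.512.
|E| > 1: demand is elastic over this range.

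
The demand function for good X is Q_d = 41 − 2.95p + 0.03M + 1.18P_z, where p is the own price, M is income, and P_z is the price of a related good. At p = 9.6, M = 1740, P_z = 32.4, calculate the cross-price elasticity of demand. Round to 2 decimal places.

0.37

Evaluating quantity at (p, M, P_z) gives Q_d = 41 − 2.95(9.6) + 0.03(1740) + 1.18(32.4) = 41 − 28.32 + 52.2 + 38.232 = 103.112.
∂Q_d/∂P_z = +1.18, so E_xy = 1.18·(32.4/103.112) ≈ 0.37.
E_xy > 0: the goods are substitutes.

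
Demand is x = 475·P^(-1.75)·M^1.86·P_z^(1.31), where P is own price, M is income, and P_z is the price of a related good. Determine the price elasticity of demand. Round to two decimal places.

For a Cobb–Douglas (constant-elasticity) form x = A·P^α·…, the elasticity with respect to P equals the exponent α at every point.
Here the exponent on P is -1.75, so the price elasticity of demand is -1.75.

-1.75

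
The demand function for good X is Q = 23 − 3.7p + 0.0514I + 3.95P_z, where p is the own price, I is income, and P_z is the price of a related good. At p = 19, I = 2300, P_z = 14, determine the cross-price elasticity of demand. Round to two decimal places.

First evaluate Q: 23 − 3.7(19) + 0.0514(2300) + 3.95(14) = 23 − 70.3 + 118.22 + 55.3 = 126.22.
∂Q/∂P_z = +3.95, so E_xy = 3.95·(14/126.22) ≈ 0.44.
E_xy > 0: the goods are substitutes.

0.44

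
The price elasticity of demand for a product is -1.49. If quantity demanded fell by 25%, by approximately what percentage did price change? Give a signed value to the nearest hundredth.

16.78

%ΔQ ≈ E × %ΔP ⇒ %ΔP = %ΔQ / E = (-25%)/(-1.49) ≈ 16.78%.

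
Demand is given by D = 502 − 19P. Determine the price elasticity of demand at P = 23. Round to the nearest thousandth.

-6.723

At P = 23, D = 65.
dD/dP = −19.
Point elasticity E = (dD/dP)·(P/D) = -19 × 23/65 ≈ -6.723.
|E| > 1, so demand is elastic at this price.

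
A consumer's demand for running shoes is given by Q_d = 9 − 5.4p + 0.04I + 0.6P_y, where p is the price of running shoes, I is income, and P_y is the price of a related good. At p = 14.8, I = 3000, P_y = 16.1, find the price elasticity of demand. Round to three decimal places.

Q_d = 9 − 5.4(14.8) + 0.04(3000) + 0.6(16.1) = 9 − 79.92 + 120 + 9.66 = 58.74.
∂Q_d/∂p = −5.4, so E_p = (−5.4)·(14.8/58.74) ≈ -1.361.
|E_p| > 1: demand is elastic.

-1.361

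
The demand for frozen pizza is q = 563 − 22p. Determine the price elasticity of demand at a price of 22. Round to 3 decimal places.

At p = 22, q = 79.
dq/dp = −22.
Point elasticity E = (dq/dp)·(p/q) = -22 × 22/79 ≈ -6.127.
|E| > 1, so demand is elastic at this price.

-6.127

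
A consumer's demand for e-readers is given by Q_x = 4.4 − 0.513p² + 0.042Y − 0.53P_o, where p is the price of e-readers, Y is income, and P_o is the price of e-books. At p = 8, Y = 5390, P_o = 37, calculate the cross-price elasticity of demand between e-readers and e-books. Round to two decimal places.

Q_x = 4.4 − 0.513(8)² + 0.042(5390) − 0.53(37) = 4.4 − 32.832 + 226.38 − 19.61 = 178.338.
∂Q_x/∂P_o = −0.53, so E_xy = -0.53·(37/178.338) ≈ -0.11.
E_xy < 0: the goods are complements.

-0.11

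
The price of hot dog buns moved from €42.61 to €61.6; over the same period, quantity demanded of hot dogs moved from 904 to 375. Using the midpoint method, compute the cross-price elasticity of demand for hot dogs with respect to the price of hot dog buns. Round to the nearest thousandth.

-2.270

%ΔQ_x = (375 − 904)/[(904+375)/2] = -529/639.5 ≈ -0.8272.
%ΔP_y = (61.6 − 42.61)/[(42.61+61.6)/2] ≈ 0.3645.
E_xy = -0.8272/0.3645 ≈ -2.270.
E_xy < 0, so hot dogs and hot dog buns are complements.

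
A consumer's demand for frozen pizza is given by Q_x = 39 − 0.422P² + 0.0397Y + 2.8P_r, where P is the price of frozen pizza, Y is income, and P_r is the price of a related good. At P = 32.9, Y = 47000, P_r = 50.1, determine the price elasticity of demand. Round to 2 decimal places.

Evaluating quantity at (P, Y, P_r) gives Q_x = 39 − 0.422(32.9)² + 0.0397(47000) + 2.8(50.1) = 39 − 456.777 + 1865.9 + 140.28 = 1588.403.
∂Q_x/∂P = −2·0.422·P = -27.7676, so E_p = -27.7676·(32.9/1588.403) ≈ -0.58.
|E_p| < 1: demand is inelastic.

-0.58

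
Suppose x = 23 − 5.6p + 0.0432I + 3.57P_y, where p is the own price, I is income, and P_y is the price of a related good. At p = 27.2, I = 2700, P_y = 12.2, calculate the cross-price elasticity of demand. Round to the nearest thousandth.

1.411

Substituting, x = 23 − 5.6(27.2) + 0.0432(2700) + 3.57(12.2) = 23 − 152.32 + 116.64 + 43.554 = 30.874.
∂x/∂P_y = +3.57, so E_xy = 3.57·(12.2/30.874) ≈ 1.411.
E_xy > 0: the goods are substitutes.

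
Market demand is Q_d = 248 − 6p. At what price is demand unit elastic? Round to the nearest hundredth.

For linear demand Q_d = a − bp, E = −bp/(a − bp). |E| = 1 ⇒ bp = a − bp ⇒ p = a/(2b).
p = 248/(2·6) ≈ 20.67.

20.67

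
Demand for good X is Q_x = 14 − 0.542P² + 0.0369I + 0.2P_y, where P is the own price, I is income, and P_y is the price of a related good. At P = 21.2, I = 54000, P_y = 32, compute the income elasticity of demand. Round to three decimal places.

Substituting, Q_x = 14 − 0.542(21.2)² + 0.0369(54000) + 0.2(32) = 14 − 243.5965 + 1992.6 + 6.4 = 1769.4035.
∂Q_x/∂I = +0.0369, so E_I = 0.0369·(54000/1769.4035) ≈ 1.126.
E_I > 1: normal good (luxury).

1.126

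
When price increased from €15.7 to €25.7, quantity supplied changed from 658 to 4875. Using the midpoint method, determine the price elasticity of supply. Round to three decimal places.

3.155

%Δq = (4875 − 658)/[(658 + 4875)/2] = 4217/2766.5 ≈ 1.5243.
%ΔP = (25.7 − 15.7)/[(15.7 + 25.7)/2] = 10/20.7 ≈ 0.4831.
Arc elasticity E = %Δq/%ΔP ≈ 1.5243/0.4831 ≈ 3.155.
|E| > 1: supply is elastic over this range.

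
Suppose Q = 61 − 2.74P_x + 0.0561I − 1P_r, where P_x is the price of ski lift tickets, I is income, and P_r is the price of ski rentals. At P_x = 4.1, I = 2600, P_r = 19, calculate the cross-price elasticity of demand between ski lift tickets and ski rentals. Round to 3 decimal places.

-0.108

Evaluating quantity at (P_x, I, P_r) gives Q = 61 − 2.74(4.1) + 0.0561(2600) − 1(19) = 61 − 11.234 + 145.86 − 19 = 176.626.
∂Q/∂P_r = −1, so E_xy = -1·(19/176.626) ≈ -0.108.
E_xy < 0: the goods are complements.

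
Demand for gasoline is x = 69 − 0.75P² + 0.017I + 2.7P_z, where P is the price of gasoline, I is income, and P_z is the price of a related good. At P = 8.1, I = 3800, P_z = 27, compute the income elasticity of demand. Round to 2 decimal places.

First evaluate x: 69 − 0.75(8.1)² + 0.017(3800) + 2.7(27) = 69 − 49.2075 + 64.6 + 72.9 = 157.2925.
∂x/∂I = +0.017, so E_I = 0.017·(3800/157.2925) ≈ 0.41.
E_I ∈ (0,1): normal good (necessity).

0.41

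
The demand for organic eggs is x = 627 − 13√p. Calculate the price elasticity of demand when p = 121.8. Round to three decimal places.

At p = 121.8, x = 483.5281.
dx/dp = −13/(2√p) = −13/(2·11.0363).
Point elasticity E = (dx/dp)·(p/x) = -0.589 × 121.8/483.5281 ≈ -0.148.
|E| < 1, so demand is inelastic at this price.

-0.148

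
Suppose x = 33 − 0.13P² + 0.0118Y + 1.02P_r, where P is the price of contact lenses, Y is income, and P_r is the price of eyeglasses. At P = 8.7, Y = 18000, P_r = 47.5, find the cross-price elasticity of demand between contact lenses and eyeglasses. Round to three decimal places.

0.171

First evaluate x: 33 − 0.13(8.7)² + 0.0118(18000) + 1.02(47.5) = 33 − 9.8397 + 212.4 + 48.45 = 284.0103.
∂x/∂P_r = +1.02, so E_xy = 1.02·(47.5/284.0103) ≈ 0.171.
E_xy > 0: the goods are substitutes.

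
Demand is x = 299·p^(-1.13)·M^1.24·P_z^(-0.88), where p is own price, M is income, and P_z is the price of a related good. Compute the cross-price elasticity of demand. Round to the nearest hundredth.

-0.88

For a Cobb–Douglas (constant-elasticity) form x = A·P_z^α·…, the elasticity with respect to P_z equals the exponent α at every point.
Here the exponent on P_z is -0.88, so the cross-price elasticity of demand is -0.88.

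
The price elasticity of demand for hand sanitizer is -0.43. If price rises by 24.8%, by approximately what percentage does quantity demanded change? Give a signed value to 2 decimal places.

%ΔQ ≈ E × %ΔP = (-0.43) × (24.8%) ≈ -10.66%.

-10.66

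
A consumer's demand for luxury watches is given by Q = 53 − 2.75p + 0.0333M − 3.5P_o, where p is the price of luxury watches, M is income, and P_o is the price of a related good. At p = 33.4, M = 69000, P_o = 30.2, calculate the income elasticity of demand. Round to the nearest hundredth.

1.07

Evaluating quantity at (p, M, P_o) gives Q = 53 − 2.75(33.4) + 0.0333(69000) − 3.5(30.2) = 53 − 91.85 + 2297.7 − 105.7 = 2153.15.
∂Q/∂M = +0.0333, so E_I = 0.0333·(69000/2153.15) ≈ 1.07.
E_I > 1: normal good (luxury).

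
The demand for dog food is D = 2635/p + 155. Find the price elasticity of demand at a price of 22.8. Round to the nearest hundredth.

-0.43

At p = 22.8, D = 270.5702.
dD/dp = −2635/p² = −5.0689.
Point elasticity E = (dD/dp)·(p/D) = -5.0689 × 22.8/270.5702 ≈ -0.43.
|E| < 1, so demand is inelastic at this price.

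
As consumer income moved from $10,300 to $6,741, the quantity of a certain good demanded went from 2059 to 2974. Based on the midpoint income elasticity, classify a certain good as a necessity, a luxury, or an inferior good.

inferior

%ΔQ = (2974 − 2059)/[(2059+2974)/2] = 915/2516.5 ≈ 0.3636.
%ΔI = (6,741 − 10,300)/[(10,300+6,741)/2] = -3559/8520.5 ≈ -0.4177.
E_I = %ΔQ/%ΔI ≈ -0.870.
E_I < 0: inferior good.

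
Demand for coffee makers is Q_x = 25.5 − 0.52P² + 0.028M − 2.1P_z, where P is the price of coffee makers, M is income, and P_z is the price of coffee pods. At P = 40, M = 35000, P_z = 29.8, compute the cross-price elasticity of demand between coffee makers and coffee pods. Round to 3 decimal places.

At the given point, Q_x = 25.5 − 0.52(40)² + 0.028(35000) − 2.1(29.8) = 25.5 − 832 + 980 − 62.58 = 110.92.
∂Q_x/∂P_z = −2.1, so E_xy = -2.1·(29.8/110.92) ≈ -0.564.
E_xy < 0: the goods are complements.

-0.564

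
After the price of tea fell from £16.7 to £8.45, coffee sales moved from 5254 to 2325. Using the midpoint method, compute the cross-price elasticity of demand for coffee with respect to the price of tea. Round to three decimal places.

1.178

%ΔQ_x = (2325 − 5254)/[(5254+2325)/2] = -2929/3789.5 ≈ -0.7729.
%ΔP_y = (8.45 − 16.7)/[(16.7+8.45)/2] ≈ -0.6561.
E_xy = -0.7729/-0.6561 ≈ 1.178.
E_xy > 0, so coffee and tea are substitutes.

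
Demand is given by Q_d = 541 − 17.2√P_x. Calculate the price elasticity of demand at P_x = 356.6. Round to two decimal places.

At P_x = 356.6, Q_d = 216.1977.
dQ_d/dP_x = −17.2/(2√P_x) = −17.2/(2·18.8839).
Point elasticity E = (dQ_d/dP_x)·(P_x/Q_d) = -0.4554 × 356.6/216.1977 ≈ -0.75.
|E| < 1, so demand is inelastic at this price.

-0.75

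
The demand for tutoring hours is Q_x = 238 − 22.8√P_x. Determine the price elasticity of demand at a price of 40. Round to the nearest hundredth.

-0.77

At P_x = 40, Q_x = 93.8001.
dQ_x/dP_x = −22.8/(2√P_x) = −22.8/(2·6.3246).
Point elasticity E = (dQ_x/dP_x)·(P_x/Q_x) = -1.8025 × 40/93.8001 ≈ -0.77.
|E| < 1, so demand is inelastic at this price.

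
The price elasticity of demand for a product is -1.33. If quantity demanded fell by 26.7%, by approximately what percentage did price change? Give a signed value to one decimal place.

%ΔQ ≈ E × %ΔP ⇒ %ΔP = %ΔQ / E = (-26.7%)/(-1.33) ≈ 20.1%.

20.1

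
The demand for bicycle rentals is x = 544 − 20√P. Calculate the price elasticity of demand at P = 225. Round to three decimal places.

-0.615

At P = 225, x = 244.
dx/dP = −20/(2√P) = −20/(2·15).
Point elasticity E = (dx/dP)·(P/x) = -0.6667 × 225/244 ≈ -0.615.
|E| < 1, so demand is inelastic at this price.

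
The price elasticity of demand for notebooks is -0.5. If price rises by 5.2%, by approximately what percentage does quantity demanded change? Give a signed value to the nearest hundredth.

-2.60

%ΔQ ≈ E × %ΔP = (-0.5) × (5.2%) = -2.60%.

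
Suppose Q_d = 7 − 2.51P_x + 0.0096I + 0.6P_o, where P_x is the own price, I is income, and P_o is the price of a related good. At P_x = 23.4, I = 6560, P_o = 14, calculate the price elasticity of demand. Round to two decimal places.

-2.99

Substituting, Q_d = 7 − 2.51(23.4) + 0.0096(6560) + 0.6(14) = 7 − 58.734 + 62.976 + 8.4 = 19.642.
∂Q_d/∂P_x = −2.51, so E_p = (−2.51)·(23.4/19.642) ≈ -2.99.
|E_p| > 1: demand is elastic.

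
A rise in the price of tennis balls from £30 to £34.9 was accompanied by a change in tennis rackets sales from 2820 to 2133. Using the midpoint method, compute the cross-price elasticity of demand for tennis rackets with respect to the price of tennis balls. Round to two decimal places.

-1.84

%ΔQ_x = (2133 − 2820)/[(2820+2133)/2] = -687/2476.5 ≈ -0.2774.
%ΔP_y = (34.9 − 30)/[(30+34.9)/2] ≈ 0.1510.
E_xy = -0.2774/0.1510 ≈ -1.84.
E_xy < 0, so tennis rackets and tennis balls are complements.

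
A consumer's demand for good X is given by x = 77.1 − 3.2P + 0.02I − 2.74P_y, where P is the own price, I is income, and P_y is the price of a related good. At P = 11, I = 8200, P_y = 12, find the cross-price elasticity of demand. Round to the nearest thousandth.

First evaluate x: 77.1 − 3.2(11) + 0.02(8200) − 2.74(12) = 77.1 − 35.2 + 164 − 32.88 = 173.02.
∂x/∂P_y = −2.74, so E_xy = -2.74·(12/173.02) ≈ -0.190.
E_xy < 0: the goods are complements.

-0.190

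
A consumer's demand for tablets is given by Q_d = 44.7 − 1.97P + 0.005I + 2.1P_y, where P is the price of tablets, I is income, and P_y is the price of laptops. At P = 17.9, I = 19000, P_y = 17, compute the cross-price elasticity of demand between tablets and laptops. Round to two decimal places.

0.25

At the given point, Q_d = 44.7 − 1.97(17.9) + 0.005(19000) + 2.1(17) = 44.7 − 35.263 + 95 + 35.7 = 140.137.
∂Q_d/∂P_y = +2.1, so E_xy = 2.1·(17/140.137) ≈ 0.25.
E_xy > 0: the goods are substitutes.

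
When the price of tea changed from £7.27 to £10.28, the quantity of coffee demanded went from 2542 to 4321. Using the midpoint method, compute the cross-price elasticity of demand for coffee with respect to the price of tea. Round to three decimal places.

1.511

%ΔQ_x = (4321 − 2542)/[(2542+4321)/2] = 1779/3431.5 ≈ 0.5184.
%ΔP_y = (10.28 − 7.27)/[(7.27+10.28)/2] ≈ 0.3430.
E_xy = 0.5184/0.3430 ≈ 1.511.
E_xy > 0, so coffee and tea are substitutes.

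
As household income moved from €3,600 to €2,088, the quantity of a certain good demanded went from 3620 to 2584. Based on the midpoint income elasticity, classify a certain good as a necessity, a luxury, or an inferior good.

necessity

%ΔQ = (2584 − 3620)/[(3620+2584)/2] = -1036/3102 ≈ -0.3340.
%ΔI = (2,088 − 3,600)/[(3,600+2,088)/2] = -1512/2844 ≈ -0.5316.
E_I = %ΔQ/%ΔI ≈ 0.628.
E_I ∈ (0,1): normal good (necessity).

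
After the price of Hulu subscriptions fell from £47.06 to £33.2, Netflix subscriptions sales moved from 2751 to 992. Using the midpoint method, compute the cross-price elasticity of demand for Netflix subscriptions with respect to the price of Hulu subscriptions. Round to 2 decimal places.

%ΔQ_x = (992 − 2751)/[(2751+992)/2] = -1759/1871.5 ≈ -0.9399.
%ΔP_y = (33.2 − 47.06)/[(47.06+33.2)/2] ≈ -0.3454.
E_xy = -0.9399/-0.3454 ≈ 2.72.
E_xy > 0, so Netflix subscriptions and Hulu subscriptions are substitutes.

2.72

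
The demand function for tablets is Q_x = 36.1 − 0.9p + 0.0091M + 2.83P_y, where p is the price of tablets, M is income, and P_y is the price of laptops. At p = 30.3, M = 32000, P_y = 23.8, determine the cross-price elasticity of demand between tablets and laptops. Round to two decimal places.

Q_x = 36.1 − 0.9(30.3) + 0.0091(32000) + 2.83(23.8) = 36.1 − 27.27 + 291.2 + 67.354 = 367.384.
∂Q_x/∂P_y = +2.83, so E_xy = 2.83·(23.8/367.384) ≈ 0.18.
E_xy > 0: the goods are substitutes.

0.18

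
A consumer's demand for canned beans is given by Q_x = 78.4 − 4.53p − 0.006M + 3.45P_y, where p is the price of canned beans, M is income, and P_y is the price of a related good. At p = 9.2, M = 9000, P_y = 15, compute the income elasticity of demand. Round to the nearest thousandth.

-1.566

Evaluating quantity at (p, M, P_y) gives Q_x = 78.4 − 4.53(9.2) − 0.006(9000) + 3.45(15) = 78.4 − 41.676 − 54 + 51.75 = 34.474.
∂Q_x/∂M = −0.006, so E_I = -0.006·(9000/34.474) ≈ -1.566.
E_I < 0: inferior good.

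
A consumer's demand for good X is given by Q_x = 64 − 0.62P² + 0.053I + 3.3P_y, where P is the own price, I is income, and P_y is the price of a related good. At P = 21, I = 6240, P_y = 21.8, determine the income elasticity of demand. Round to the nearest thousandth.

Evaluating quantity at (P, I, P_y) gives Q_x = 64 − 0.62(21)² + 0.053(6240) + 3.3(21.8) = 64 − 273.42 + 330.72 + 71.94 = 193.24.
∂Q_x/∂I = +0.053, so E_I = 0.053·(6240/193.24) ≈ 1.711.
E_I > 1: normal good (luxury).

1.711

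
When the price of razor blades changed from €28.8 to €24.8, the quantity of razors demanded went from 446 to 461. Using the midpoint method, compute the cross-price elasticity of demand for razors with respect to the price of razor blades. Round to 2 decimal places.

-0.22

%ΔQ_x = (461 − 446)/[(446+461)/2] = 15/453.5 ≈ 0.0331.
%ΔP_y = (24.8 − 28.8)/[(28.8+24.8)/2] ≈ -0.1493.
E_xy = 0.0331/-0.1493 ≈ -0.22.
E_xy < 0, so razors and razor blades are complements.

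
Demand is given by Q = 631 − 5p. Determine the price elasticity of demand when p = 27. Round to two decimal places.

-0.27

At p = 27, Q = 496.
dQ/dp = −5.
Point elasticity E = (dQ/dp)·(p/Q) = -5 × 27/496 ≈ -0.27.
|E| < 1, so demand is inelastic at this price.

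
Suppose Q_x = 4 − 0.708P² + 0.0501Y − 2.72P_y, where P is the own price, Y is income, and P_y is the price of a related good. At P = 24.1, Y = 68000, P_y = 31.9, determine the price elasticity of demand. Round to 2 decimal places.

At the given point, Q_x = 4 − 0.708(24.1)² + 0.0501(68000) − 2.72(31.9) = 4 − 411.2135 + 3406.8 − 86.768 = 2912.8185.
∂Q_x/∂P = −2·0.708·P = -34.1256, so E_p = -34.1256·(24.1/2912.8185) ≈ -0.28.
|E_p| < 1: demand is inelastic.

-0.28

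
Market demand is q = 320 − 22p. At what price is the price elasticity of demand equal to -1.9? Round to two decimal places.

9.53

Set −bp/(a − bp) = −1.9 ⇒ bp = 1.9(a − bp) ⇒ bp(1+1.9) = 1.9·a.
p = 1.9·320/(22·2.9) ≈ 9.53.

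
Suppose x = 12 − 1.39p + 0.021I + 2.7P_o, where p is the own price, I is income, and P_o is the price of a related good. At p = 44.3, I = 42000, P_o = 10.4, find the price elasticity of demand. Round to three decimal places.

x = 12 − 1.39(44.3) + 0.021(42000) + 2.7(10.4) = 12 − 61.577 + 882 + 28.08 = 860.503.
∂x/∂p = −1.39, so E_p = (−1.39)·(44.3/860.503) ≈ -0.072.
|E_p| < 1: demand is inelastic.

-0.072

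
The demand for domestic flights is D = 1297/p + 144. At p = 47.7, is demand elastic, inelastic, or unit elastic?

inelastic

At p = 47.7, D = 171.1908.
dD/dp = −1297/p² = −0.57.
Point elasticity E = (dD/dp)·(p/D) = -0.57 × 47.7/171.1908 ≈ -0.159.
|E| ≈ 0.159 < 1, so demand is inelastic.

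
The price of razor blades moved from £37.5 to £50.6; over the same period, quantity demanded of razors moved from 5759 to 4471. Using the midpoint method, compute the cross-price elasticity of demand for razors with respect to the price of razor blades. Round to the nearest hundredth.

%ΔQ_x = (4471 − 5759)/[(5759+4471)/2] = -1288/5115 ≈ -0.2518.
%ΔP_y = (50.6 − 37.5)/[(37.5+50.6)/2] ≈ 0.2974.
E_xy = -0.2518/0.2974 ≈ -0.85.
E_xy < 0, so razors and razor blades are complements.

-0.85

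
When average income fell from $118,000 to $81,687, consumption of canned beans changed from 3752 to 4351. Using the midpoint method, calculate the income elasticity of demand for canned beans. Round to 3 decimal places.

-0.407

%ΔQ = (4351 − 3752)/[(3752+4351)/2] = 599/4051.5 ≈ 0.1478.
%ΔM = (81,687 − 118,000)/[(118,000+81,687)/2] = -36313/99843.5 ≈ -0.3637.
E_I = %ΔQ/%ΔM ≈ -0.407.
E_I < 0: inferior good.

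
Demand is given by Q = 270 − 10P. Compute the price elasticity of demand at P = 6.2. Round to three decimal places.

At P = 6.2, Q = 208.
dQ/dP = −10.
Point elasticity E = (dQ/dP)·(P/Q) = -10 × 6.2/208 ≈ -0.298.
|E| < 1, so demand is inelastic at this price.

-0.298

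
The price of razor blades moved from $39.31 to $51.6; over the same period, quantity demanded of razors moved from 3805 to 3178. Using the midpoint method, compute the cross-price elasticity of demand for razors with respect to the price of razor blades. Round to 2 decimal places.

%ΔQ_x = (3178 − 3805)/[(3805+3178)/2] = -627/3491.5 ≈ -0.1796.
%ΔP_y = (51.6 − 39.31)/[(39.31+51.6)/2] ≈ 0.2704.
E_xy = -0.1796/0.2704 ≈ -0.66.
E_xy < 0, so razors and razor blades are complements.

-0.66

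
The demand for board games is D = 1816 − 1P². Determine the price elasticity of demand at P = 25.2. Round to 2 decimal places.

At P = 25.2, D = 1180.96.
dD/dP = −2·1·P = −50.4.
Point elasticity E = (dD/dP)·(P/D) = -50.4 × 25.2/1180.96 ≈ -1.08.
|E| > 1, so demand is elastic at this price.

-1.08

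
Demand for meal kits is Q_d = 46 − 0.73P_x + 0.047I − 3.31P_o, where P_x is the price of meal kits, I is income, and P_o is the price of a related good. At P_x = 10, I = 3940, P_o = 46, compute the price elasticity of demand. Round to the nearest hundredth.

Substituting, Q_d = 46 − 0.73(10) + 0.047(3940) − 3.31(46) = 46 − 7.3 + 185.18 − 152.26 = 71.62.
∂Q_d/∂P_x = −0.73, so E_p = (−0.73)·(10/71.62) ≈ -0.10.
|E_p| < 1: demand is inelastic.

-0.10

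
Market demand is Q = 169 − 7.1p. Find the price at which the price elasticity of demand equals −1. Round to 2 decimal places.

For linear demand Q = a − bp, E = −bp/(a − bp). |E| = 1 ⇒ bp = a − bp ⇒ p = a/(2b).
p = 169/(2·7.1) ≈ 11.90.

11.90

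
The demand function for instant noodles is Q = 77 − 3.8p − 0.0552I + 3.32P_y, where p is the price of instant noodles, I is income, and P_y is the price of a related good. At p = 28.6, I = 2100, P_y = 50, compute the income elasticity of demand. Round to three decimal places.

Evaluating quantity at (p, I, P_y) gives Q = 77 − 3.8(28.6) − 0.0552(2100) + 3.32(50) = 77 − 108.68 − 115.92 + 166 = 18.4.
∂Q/∂I = −0.0552, so E_I = -0.0552·(2100/18.4) ≈ -6.300.
E_I < 0: inferior good.

-6.300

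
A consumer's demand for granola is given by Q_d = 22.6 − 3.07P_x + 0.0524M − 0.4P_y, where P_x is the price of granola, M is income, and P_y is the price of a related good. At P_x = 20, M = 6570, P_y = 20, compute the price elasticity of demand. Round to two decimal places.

First evaluate Q_d: 22.6 − 3.07(20) + 0.0524(6570) − 0.4(20) = 22.6 − 61.4 + 344.268 − 8 = 297.468.
∂Q_d/∂P_x = −3.07, so E_p = (−3.07)·(20/297.468) ≈ -0.21.
|E_p| < 1: demand is inelastic.

-0.21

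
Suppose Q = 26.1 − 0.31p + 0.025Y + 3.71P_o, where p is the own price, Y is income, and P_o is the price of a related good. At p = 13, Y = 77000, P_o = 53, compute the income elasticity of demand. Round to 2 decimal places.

Substituting, Q = 26.1 − 0.31(13) + 0.025(77000) + 3.71(53) = 26.1 − 4.03 + 1925 + 196.63 = 2143.7.
∂Q/∂Y = +0.025, so E_I = 0.025·(77000/2143.7) ≈ 0.90.
E_I ∈ (0,1): normal good (necessity).

0.90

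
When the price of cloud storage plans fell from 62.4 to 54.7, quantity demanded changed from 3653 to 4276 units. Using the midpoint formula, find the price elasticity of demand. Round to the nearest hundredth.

%ΔQ = (4276 − 3653)/[(3653 + 4276)/2] = 623/3964.5 ≈ 0.1571.
%ΔP = (54.7 − 62.4)/[(62.4 + 54.7)/2] = -7.7/58.55 ≈ -0.1315.
Arc elasticity E = %ΔQ/%ΔP ≈ 0.1571/-0.1315 ≈ -1.19.
|E| > 1: demand is elastic over this range.

-1.19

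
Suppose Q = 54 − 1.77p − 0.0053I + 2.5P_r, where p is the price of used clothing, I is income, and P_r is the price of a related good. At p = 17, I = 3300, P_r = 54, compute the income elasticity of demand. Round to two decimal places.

Evaluating quantity at (p, I, P_r) gives Q = 54 − 1.77(17) − 0.0053(3300) + 2.5(54) = 54 − 30.09 − 17.49 + 135 = 141.42.
∂Q/∂I = −0.0053, so E_I = -0.0053·(3300/141.42) ≈ -0.12.
E_I < 0: inferior good.

-0.12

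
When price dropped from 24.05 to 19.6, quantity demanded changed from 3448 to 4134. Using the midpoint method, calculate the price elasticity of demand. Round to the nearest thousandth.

%ΔQ = (4134 − 3448)/[(3448 + 4134)/2] = 686/3791 ≈ 0.1810.
%Δp = (19.6 − 24.05)/[(24.05 + 19.6)/2] = -4.45/21.825 ≈ -0.2039.
Arc elasticity E = %ΔQ/%Δp ≈ 0.1810/-0.2039 ≈ -0.887.
|E| < 1: demand is inelastic over this range.

-0.887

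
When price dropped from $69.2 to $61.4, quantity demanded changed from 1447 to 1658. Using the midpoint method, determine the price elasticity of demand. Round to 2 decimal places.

-1.14

%Δq = (1658 − 1447)/[(1447 + 1658)/2] = 211/1552.5 ≈ 0.1359.
%Δp = (61.4 − 69.2)/[(69.2 + 61.4)/2] = -7.8/65.3 ≈ -0.1194.
Arc elasticity E = %Δq/%Δp ≈ 0.1359/-0.1194 ≈ -1.14.
|E| > 1: demand is elastic over this range.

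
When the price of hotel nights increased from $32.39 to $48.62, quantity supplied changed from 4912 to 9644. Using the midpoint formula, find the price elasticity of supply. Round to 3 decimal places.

1.623

%ΔQ = (9644 − 4912)/[(4912 + 9644)/2] = 4732/7278 ≈ 0.6502.
%ΔP = (48.62 − 32.39)/[(32.39 + 48.62)/2] = 16.23/40.505 ≈ 0.4007.
Arc elasticity E = %ΔQ/%ΔP ≈ 0.6502/0.4007 ≈ 1.623.
|E| > 1: supply is elastic over this range.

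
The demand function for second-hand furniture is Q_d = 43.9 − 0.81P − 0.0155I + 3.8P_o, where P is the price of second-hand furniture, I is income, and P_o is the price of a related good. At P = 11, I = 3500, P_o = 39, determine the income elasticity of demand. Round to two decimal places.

-0.42

At the given point, Q_d = 43.9 − 0.81(11) − 0.0155(3500) + 3.8(39) = 43.9 − 8.91 − 54.25 + 148.2 = 128.94.
∂Q_d/∂I = −0.0155, so E_I = -0.0155·(3500/128.94) ≈ -0.42.
E_I < 0: inferior good.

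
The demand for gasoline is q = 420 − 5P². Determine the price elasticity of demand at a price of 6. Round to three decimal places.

-1.500

At P = 6, q = 240.
dq/dP = −2·5·P = −60.
Point elasticity E = (dq/dP)·(P/q) = -60 × 6/240 ≈ -1.500.
|E| > 1, so demand is elastic at this price.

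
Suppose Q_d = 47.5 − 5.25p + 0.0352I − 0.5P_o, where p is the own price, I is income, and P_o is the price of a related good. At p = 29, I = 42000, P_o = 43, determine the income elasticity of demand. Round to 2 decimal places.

Evaluating quantity at (p, I, P_o) gives Q_d = 47.5 − 5.25(29) + 0.0352(42000) − 0.5(43) = 47.5 − 152.25 + 1478.4 − 21.5 = 1352.15.
∂Q_d/∂I = +0.0352, so E_I = 0.0352·(42000/1352.15) ≈ 1.09.
E_I > 1: normal good (luxury).

1.09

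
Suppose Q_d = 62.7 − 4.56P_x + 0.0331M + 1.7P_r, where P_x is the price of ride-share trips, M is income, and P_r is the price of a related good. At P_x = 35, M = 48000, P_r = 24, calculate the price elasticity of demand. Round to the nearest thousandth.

-0.104

Substituting, Q_d = 62.7 − 4.56(35) + 0.0331(48000) + 1.7(24) = 62.7 − 159.6 + 1588.8 + 40.8 = 1532.7.
∂Q_d/∂P_x = −4.56, so E_p = (−4.56)·(35/1532.7) ≈ -0.104.
|E_p| < 1: demand is inelastic.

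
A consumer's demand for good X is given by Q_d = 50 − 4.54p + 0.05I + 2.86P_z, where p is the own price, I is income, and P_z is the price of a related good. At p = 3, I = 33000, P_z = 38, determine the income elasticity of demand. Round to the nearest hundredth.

0.92

First evaluate Q_d: 50 − 4.54(3) + 0.05(33000) + 2.86(38) = 50 − 13.62 + 1650 + 108.68 = 1795.06.
∂Q_d/∂I = +0.05, so E_I = 0.05·(33000/1795.06) ≈ 0.92.
E_I ∈ (0,1): normal good (necessity).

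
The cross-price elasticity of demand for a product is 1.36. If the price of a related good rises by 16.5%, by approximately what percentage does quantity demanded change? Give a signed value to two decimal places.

22.44

%ΔQ ≈ E × %ΔP_y = (1.36) × (16.5%) = 22.44%.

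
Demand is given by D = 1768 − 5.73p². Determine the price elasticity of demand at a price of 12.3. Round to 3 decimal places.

At p = 12.3, D = 901.1083.
dD/dp = −2·5.73·p = −140.958.
Point elasticity E = (dD/dp)·(p/D) = -140.958 × 12.3/901.1083 ≈ -1.924.
|E| > 1, so demand is elastic at this price.

-1.924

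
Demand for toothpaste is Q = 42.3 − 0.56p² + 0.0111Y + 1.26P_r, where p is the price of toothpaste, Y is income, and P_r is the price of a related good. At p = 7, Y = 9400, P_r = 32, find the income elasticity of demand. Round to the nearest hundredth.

0.65

First evaluate Q: 42.3 − 0.56(7)² + 0.0111(9400) + 1.26(32) = 42.3 − 27.44 + 104.34 + 40.32 = 159.52.
∂Q/∂Y = +0.0111, so E_I = 0.0111·(9400/159.52) ≈ 0.65.
E_I ∈ (0,1): normal good (necessity).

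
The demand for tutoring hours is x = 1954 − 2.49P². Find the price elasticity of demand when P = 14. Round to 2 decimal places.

-0.67

At P = 14, x = 1465.96.
dx/dP = −2·2.49·P = −69.72.
Point elasticity E = (dx/dP)·(P/x) = -69.72 × 14/1465.96 ≈ -0.67.
|E| < 1, so demand is inelastic at this price.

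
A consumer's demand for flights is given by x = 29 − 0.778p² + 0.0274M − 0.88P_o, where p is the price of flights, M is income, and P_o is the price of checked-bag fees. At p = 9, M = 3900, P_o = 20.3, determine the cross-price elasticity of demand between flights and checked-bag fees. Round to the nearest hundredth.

Substituting, x = 29 − 0.778(9)² + 0.0274(3900) − 0.88(20.3) = 29 − 63.018 + 106.86 − 17.864 = 54.978.
∂x/∂P_o = −0.88, so E_xy = -0.88·(20.3/54.978) ≈ -0.32.
E_xy < 0: the goods are complements.

-0.32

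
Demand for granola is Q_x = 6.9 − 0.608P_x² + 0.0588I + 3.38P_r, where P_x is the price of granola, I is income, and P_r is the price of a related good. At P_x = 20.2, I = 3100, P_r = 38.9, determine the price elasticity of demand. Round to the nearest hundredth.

-6.84

Q_x = 6.9 − 0.608(20.2)² + 0.0588(3100) + 3.38(38.9) = 6.9 − 248.0883 + 182.28 + 131.482 = 72.5737.
∂Q_x/∂P_x = −2·0.608·P_x = -24.5632, so E_p = -24.5632·(20.2/72.5737) ≈ -6.84.
|E_p| > 1: demand is elastic.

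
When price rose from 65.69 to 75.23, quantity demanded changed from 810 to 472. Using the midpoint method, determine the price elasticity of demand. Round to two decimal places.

%Δq = (472 − 810)/[(810 + 472)/2] = -338/641 ≈ -0.5273.
%Δp = (75.23 − 65.69)/[(65.69 + 75.23)/2] = 9.54/70.46 ≈ 0.1354.
Arc elasticity E = %Δq/%Δp ≈ -0.5273/0.1354 ≈ -3.89.
|E| > 1: demand is elastic over this range.

-3.89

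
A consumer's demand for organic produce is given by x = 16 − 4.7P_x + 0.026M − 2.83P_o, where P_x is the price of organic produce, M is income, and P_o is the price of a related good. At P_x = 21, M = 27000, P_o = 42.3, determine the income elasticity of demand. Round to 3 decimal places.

Evaluating quantity at (P_x, M, P_o) gives x = 16 − 4.7(21) + 0.026(27000) − 2.83(42.3) = 16 − 98.7 + 702 − 119.709 = 499.591.
∂x/∂M = +0.026, so E_I = 0.026·(27000/499.591) ≈ 1.405.
E_I > 1: normal good (luxury).

1.405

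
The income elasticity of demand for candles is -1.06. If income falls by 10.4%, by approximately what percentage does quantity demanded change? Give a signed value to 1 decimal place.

%ΔQ ≈ E × %ΔI = (-1.06) × (-10.4%) ≈ 11.0%.

11.0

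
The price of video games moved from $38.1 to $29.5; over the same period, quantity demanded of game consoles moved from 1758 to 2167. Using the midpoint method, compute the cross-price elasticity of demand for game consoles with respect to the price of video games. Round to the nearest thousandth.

-0.819

%ΔQ_x = (2167 − 1758)/[(1758+2167)/2] = 409/1962.5 ≈ 0.2084.
%ΔP_y = (29.5 − 38.1)/[(38.1+29.5)/2] ≈ -0.2544.
E_xy = 0.2084/-0.2544 ≈ -0.819.
E_xy < 0, so game consoles and video games are complements.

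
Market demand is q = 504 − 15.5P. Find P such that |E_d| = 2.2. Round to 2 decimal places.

Set −bP/(a − bP) = −2.2 ⇒ bP = 2.2(a − bP) ⇒ bP(1+2.2) = 2.2·a.
P = 2.2·504/(15.5·3.2) ≈ 22.35.

22.35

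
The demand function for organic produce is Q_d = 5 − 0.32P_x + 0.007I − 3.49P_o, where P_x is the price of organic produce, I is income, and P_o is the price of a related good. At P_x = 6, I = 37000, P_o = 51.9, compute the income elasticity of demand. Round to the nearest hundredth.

At the given point, Q_d = 5 − 0.32(6) + 0.007(37000) − 3.49(51.9) = 5 − 1.92 + 259 − 181.131 = 80.949.
∂Q_d/∂I = +0.007, so E_I = 0.007·(37000/80.949) ≈ 3.20.
E_I > 1: normal good (luxury).

3.20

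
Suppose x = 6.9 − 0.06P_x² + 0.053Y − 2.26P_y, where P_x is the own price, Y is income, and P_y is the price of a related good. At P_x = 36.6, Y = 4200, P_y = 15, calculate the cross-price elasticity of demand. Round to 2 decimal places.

At the given point, x = 6.9 − 0.06(36.6)² + 0.053(4200) − 2.26(15) = 6.9 − 80.3736 + 222.6 − 33.9 = 115.2264.
∂x/∂P_y = −2.26, so E_xy = -2.26·(15/115.2264) ≈ -0.29.
E_xy < 0: the goods are complements.

-0.29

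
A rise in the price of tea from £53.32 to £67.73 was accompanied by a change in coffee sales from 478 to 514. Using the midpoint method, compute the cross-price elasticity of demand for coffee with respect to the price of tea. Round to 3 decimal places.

%ΔQ_x = (514 − 478)/[(478+514)/2] = 36/496 ≈ 0.0726.
%ΔP_y = (67.73 − 53.32)/[(53.32+67.73)/2] ≈ 0.2381.
E_xy = 0.0726/0.2381 ≈ 0.305.
E_xy > 0, so coffee and tea are substitutes.

0.305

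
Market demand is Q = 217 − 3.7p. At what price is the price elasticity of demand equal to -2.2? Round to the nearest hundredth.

40.32

Set −bp/(a − bp) = −2.2 ⇒ bp = 2.2(a − bp) ⇒ bp(1+2.2) = 2.2·a.
p = 2.2·217/(3.7·3.2) ≈ 40.32.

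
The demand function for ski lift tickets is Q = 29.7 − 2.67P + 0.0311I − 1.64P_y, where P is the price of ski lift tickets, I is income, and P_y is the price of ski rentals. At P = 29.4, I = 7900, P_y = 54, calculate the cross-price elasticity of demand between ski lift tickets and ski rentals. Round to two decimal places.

Q = 29.7 − 2.67(29.4) + 0.0311(7900) − 1.64(54) = 29.7 − 78.498 + 245.69 − 88.56 = 108.332.
∂Q/∂P_y = −1.64, so E_xy = -1.64·(54/108.332) ≈ -0.82.
E_xy < 0: the goods are complements.

-0.82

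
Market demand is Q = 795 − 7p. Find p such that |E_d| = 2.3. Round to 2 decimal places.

Set −bp/(a − bp) = −2.3 ⇒ bp = 2.3(a − bp) ⇒ bp(1+2.3) = 2.3·a.
p = 2.3·795/(7·3.3) ≈ 79.16.

79.16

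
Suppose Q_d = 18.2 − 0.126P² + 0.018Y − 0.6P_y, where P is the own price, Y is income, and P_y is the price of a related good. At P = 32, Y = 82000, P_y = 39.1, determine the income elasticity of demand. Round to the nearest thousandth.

1.100

At the given point, Q_d = 18.2 − 0.126(32)² + 0.018(82000) − 0.6(39.1) = 18.2 − 129.024 + 1476 − 23.46 = 1341.716.
∂Q_d/∂Y = +0.018, so E_I = 0.018·(82000/1341.716) ≈ 1.100.
E_I > 1: normal good (luxury).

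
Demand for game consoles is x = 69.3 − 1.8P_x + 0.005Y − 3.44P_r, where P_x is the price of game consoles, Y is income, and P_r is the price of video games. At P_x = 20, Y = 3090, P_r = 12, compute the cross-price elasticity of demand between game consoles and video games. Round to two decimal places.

First evaluate x: 69.3 − 1.8(20) + 0.005(3090) − 3.44(12) = 69.3 − 36 + 15.45 − 41.28 = 7.47.
∂x/∂P_r = −3.44, so E_xy = -3.44·(12/7.47) ≈ -5.53.
E_xy < 0: the goods are complements.

-5.53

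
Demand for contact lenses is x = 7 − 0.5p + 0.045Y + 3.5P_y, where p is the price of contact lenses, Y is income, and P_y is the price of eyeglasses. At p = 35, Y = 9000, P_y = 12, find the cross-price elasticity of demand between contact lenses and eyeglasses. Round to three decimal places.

First evaluate x: 7 − 0.5(35) + 0.045(9000) + 3.5(12) = 7 − 17.5 + 405 + 42 = 436.5.
∂x/∂P_y = +3.5, so E_xy = 3.5·(12/436.5) ≈ 0.096.
E_xy > 0: the goods are substitutes.

0.096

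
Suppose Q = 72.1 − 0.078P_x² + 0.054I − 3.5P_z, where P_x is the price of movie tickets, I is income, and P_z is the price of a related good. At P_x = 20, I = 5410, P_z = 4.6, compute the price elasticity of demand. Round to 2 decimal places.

First evaluate Q: 72.1 − 0.078(20)² + 0.054(5410) − 3.5(4.6) = 72.1 − 31.2 + 292.14 − 16.1 = 316.94.
∂Q/∂P_x = −2·0.078·P_x = -3.12, so E_p = -3.12·(20/316.94) ≈ -0.20.
|E_p| < 1: demand is inelastic.

-0.20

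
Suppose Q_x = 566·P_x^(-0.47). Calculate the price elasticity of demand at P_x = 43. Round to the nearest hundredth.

For a Cobb–Douglas (constant-elasticity) form Q_x = A·P_x^α·…, the elasticity with respect to P_x equals the exponent α at every point.
Here the exponent on P_x is -0.47, so the price elasticity of demand is -0.47.

-0.47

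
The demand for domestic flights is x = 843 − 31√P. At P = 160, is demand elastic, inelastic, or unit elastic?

At P = 160, x = 450.8776.
dx/dP = −31/(2√P) = −31/(2·12.6491).
Point elasticity E = (dx/dP)·(P/x) = -1.2254 × 160/450.8776 ≈ -0.435.
|E| ≈ 0.435 < 1, so demand is inelastic.

inelastic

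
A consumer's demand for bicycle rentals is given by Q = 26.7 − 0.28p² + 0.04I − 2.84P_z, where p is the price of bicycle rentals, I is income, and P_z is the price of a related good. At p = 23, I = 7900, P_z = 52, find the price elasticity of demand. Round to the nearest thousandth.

At the given point, Q = 26.7 − 0.28(23)² + 0.04(7900) − 2.84(52) = 26.7 − 148.12 + 316 − 147.68 = 46.9.
∂Q/∂p = −2·0.28·p = -12.88, so E_p = -12.88·(23/46.9) ≈ -6.316.
|E_p| > 1: demand is elastic.

-6.316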